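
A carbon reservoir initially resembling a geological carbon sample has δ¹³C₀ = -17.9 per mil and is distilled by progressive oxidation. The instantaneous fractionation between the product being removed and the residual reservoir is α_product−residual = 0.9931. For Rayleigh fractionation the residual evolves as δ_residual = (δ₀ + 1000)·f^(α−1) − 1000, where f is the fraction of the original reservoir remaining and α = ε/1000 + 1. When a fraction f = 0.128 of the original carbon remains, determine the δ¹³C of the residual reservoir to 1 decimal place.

-3.9 per mil

Rayleigh residual: δ_res = (δ₀ + 1000)·f^(α−1) − 1000
α − 1 = -0.00690
f^(α−1) = 0.128^(-0.00690) = 1.014286
δ_res = (-17.9 + 1000) × 1.014286 − 1000 = 996.130 − 1000 = -3.87 per mil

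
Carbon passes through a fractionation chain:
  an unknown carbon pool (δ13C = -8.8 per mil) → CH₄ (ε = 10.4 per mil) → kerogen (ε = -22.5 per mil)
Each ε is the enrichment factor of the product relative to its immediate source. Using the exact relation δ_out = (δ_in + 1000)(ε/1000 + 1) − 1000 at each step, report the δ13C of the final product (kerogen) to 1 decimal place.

-21.0 per mil

step 1: δ = (-8.80 + 1000)·(10.4/1000 + 1) − 1000 = 1.51 per mil
step 2: δ = (1.51 + 1000)·(-22.5/1000 + 1) − 1000 = -21.03 per mil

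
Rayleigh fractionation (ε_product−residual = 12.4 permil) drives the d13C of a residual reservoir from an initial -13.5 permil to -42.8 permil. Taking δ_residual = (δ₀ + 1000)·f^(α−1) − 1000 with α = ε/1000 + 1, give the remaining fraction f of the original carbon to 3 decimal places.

0.088

α − 1 = ε/1000 = 0.0124
(δ_res + 1000)/(δ₀ + 1000) = (-42.8 + 1000)/(-13.5 + 1000) = 957.2/986.5 = 0.970299
f = 0.970299^(1/0.0124) = exp(ln(0.970299)/0.0124) = exp(-0.03015/0.0124)
f = exp(-2.4315) = 0.0879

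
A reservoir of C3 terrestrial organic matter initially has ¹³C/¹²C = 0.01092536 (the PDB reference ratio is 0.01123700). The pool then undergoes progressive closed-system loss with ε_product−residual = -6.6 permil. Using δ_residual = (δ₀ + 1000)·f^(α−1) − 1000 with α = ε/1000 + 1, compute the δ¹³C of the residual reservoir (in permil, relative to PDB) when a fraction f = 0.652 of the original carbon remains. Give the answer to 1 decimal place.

-25.0 permil

δ₀ = (0.01092536/0.01123700 − 1)×1000 = (0.972267 − 1)×1000 = -27.733 permil
α − 1 = ε/1000 = -0.0066
f^(α−1) = 0.652^(-0.0066) = 1.002827
δ_res = (-27.733 + 1000) × 1.002827 − 1000 = 975.015 − 1000 = -24.98 permil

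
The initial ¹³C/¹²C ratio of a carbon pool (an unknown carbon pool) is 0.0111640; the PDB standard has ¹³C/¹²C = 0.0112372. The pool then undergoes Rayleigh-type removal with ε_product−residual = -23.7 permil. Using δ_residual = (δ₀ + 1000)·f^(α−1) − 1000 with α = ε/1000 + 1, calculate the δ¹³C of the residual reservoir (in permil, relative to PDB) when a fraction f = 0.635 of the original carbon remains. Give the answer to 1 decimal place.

4.2 permil

δ₀ = (0.0111640/0.0112372 − 1)×1000 = (0.993486 − 1)×1000 = -6.514 permil
α − 1 = ε/1000 = -0.0237
f^(α−1) = 0.635^(-0.0237) = 1.010821
δ_res = (-6.514 + 1000) × 1.010821 − 1000 = 1004.236 − 1000 = 4.24 permil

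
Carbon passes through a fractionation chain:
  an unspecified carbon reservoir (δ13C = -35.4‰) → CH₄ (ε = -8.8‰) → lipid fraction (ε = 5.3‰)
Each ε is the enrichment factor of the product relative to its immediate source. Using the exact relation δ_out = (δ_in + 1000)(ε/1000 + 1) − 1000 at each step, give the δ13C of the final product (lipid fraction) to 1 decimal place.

-38.8‰

step 1: δ = (-35.40 + 1000)·(-8.8/1000 + 1) − 1000 = -43.89‰
step 2: δ = (-43.89 + 1000)·(5.3/1000 + 1) − 1000 = -38.82‰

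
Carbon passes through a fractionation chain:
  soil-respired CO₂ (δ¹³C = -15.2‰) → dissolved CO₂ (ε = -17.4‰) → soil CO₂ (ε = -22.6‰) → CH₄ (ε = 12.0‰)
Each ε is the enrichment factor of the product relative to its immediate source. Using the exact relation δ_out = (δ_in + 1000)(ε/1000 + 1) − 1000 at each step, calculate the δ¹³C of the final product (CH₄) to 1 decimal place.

-42.9‰

step 1: δ = (-15.20 + 1000)·(-17.4/1000 + 1) − 1000 = -32.34‰
step 2: δ = (-32.34 + 1000)·(-22.6/1000 + 1) − 1000 = -54.20‰
step 3: δ = (-54.20 + 1000)·(12.0/1000 + 1) − 1000 = -42.86‰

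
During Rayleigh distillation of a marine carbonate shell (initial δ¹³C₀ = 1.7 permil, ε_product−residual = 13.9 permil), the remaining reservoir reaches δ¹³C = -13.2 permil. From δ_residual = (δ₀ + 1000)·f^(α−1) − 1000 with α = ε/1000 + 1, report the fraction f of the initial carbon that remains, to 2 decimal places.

α − 1 = ε/1000 = 0.0139
(δ_res + 1000)/(δ₀ + 1000) = (-13.2 + 1000)/(1.7 + 1000) = 986.8/1001.7 = 0.985125
f = 0.985125^(1/0.0139) = exp(ln(0.985125)/0.0139) = exp(-0.01499/0.0139)
f = exp(-1.0782) = 0.3402

0.34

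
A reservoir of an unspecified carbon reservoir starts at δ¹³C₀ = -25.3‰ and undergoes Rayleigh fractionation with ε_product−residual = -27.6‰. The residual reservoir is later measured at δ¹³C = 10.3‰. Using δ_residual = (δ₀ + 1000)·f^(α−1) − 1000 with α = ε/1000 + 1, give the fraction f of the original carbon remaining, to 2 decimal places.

0.27

α − 1 = ε/1000 = -0.0276
(δ_res + 1000)/(δ₀ + 1000) = (10.3 + 1000)/(-25.3 + 1000) = 1010.3/974.7 = 1.036524
f = 1.036524^(1/-0.0276) = exp(ln(1.036524)/-0.0276) = exp(0.03587/-0.0276)
f = exp(-1.2997) = 0.2726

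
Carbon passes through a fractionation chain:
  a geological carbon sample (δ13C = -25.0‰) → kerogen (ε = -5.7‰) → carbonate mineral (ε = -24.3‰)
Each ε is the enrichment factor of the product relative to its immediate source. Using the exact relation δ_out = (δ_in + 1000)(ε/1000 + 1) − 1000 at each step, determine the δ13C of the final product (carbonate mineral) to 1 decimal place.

step 1: δ = (-25.00 + 1000)·(-5.7/1000 + 1) − 1000 = -30.56‰
step 2: δ = (-30.56 + 1000)·(-24.3/1000 + 1) − 1000 = -54.11‰

-54.1‰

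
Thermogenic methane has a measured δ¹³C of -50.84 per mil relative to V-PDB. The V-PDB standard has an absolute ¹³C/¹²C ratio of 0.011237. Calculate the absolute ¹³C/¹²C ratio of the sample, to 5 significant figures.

R_sample = R_standard × (δ¹³C/1000 + 1)
R_sample = 0.011237 × (-50.84/1000 + 1) = 0.011237 × 0.949160
R_sample = 0.0106657

0.010666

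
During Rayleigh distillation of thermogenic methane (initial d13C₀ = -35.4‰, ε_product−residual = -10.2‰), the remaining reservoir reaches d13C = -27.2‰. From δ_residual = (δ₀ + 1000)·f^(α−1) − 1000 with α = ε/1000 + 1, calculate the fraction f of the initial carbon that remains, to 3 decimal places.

α − 1 = ε/1000 = -0.0102
(δ_res + 1000)/(δ₀ + 1000) = (-27.2 + 1000)/(-35.4 + 1000) = 972.8/964.6 = 1.008501
f = 1.008501^(1/-0.0102) = exp(ln(1.008501)/-0.0102) = exp(0.00847/-0.0102)
f = exp(-0.8299) = 0.4361

0.436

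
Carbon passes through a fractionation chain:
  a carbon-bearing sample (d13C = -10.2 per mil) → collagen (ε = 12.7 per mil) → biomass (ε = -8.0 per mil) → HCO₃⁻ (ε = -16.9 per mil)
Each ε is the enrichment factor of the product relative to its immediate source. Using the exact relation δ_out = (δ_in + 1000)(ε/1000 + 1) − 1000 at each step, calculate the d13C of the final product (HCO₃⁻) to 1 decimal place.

step 1: δ = (-10.20 + 1000)·(12.7/1000 + 1) − 1000 = 2.37 per mil
step 2: δ = (2.37 + 1000)·(-8.0/1000 + 1) − 1000 = -5.65 per mil
step 3: δ = (-5.65 + 1000)·(-16.9/1000 + 1) − 1000 = -22.45 per mil

-22.5 per mil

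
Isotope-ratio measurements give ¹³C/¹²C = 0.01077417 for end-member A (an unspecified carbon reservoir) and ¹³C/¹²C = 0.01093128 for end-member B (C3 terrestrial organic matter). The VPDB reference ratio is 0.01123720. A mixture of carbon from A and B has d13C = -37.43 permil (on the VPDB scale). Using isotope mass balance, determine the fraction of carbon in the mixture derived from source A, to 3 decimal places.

0.730

δ_A = (0.01077417/0.01123720 − 1)×1000 = (0.958795 − 1)×1000 = -41.205 permil
δ_B = (0.01093128/0.01123720 − 1)×1000 = (0.972776 − 1)×1000 = -27.224 permil
f_A = (δ_mix − δ_B)/(δ_A − δ_B) = (-37.43 − (-27.224))/(-41.205 − (-27.224))
f_A = -10.206 / -13.981 = 0.7300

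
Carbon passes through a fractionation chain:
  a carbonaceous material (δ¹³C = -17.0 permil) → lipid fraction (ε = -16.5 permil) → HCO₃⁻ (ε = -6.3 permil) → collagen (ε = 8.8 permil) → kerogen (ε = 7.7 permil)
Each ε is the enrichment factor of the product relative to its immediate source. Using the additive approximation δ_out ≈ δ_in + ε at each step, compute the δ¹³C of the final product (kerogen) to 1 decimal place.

-23.3 permil

step 1: δ ≈ -17.0 + (-16.5) = -33.5 permil
step 2: δ ≈ -33.5 + (-6.3) = -39.8 permil
step 3: δ ≈ -39.8 + (8.8) = -31.0 permil
step 4: δ ≈ -31.0 + (7.7) = -23.3 permil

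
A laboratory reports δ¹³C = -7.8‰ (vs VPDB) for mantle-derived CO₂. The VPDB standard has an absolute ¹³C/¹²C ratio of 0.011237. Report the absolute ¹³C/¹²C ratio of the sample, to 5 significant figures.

R_sample = R_standard × (δ¹³C/1000 + 1)
R_sample = 0.011237 × (-7.8/1000 + 1) = 0.011237 × 0.992200
R_sample = 0.0111494

0.011149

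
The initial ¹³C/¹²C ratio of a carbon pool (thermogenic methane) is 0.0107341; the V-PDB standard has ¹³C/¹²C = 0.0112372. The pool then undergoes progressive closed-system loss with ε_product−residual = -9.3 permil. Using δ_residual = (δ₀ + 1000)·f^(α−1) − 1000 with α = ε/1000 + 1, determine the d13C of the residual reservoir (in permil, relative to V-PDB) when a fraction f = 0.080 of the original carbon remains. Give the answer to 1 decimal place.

-22.1 permil

δ₀ = (0.0107341/0.0112372 − 1)×1000 = (0.955229 − 1)×1000 = -44.771 permil
α − 1 = ε/1000 = -0.0093
f^(α−1) = 0.080^(-0.0093) = 1.023767
δ_res = (-44.771 + 1000) × 1.023767 − 1000 = 977.932 − 1000 = -22.07 permil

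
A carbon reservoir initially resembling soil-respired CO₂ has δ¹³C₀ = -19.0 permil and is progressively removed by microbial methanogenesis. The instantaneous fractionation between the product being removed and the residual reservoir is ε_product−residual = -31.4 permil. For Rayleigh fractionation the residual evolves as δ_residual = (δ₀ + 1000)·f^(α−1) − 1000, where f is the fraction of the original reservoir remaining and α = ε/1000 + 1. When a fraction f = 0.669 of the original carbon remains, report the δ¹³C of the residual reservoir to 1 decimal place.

Rayleigh residual: δ_res = (δ₀ + 1000)·f^(α−1) − 1000
α = ε/1000 + 1 = 0.96860, so α − 1 = -0.03140
f^(α−1) = 0.669^(-0.03140) = 1.012702
δ_res = (-19.0 + 1000) × 1.012702 − 1000 = 993.461 − 1000 = -6.54 permil

-6.5 permil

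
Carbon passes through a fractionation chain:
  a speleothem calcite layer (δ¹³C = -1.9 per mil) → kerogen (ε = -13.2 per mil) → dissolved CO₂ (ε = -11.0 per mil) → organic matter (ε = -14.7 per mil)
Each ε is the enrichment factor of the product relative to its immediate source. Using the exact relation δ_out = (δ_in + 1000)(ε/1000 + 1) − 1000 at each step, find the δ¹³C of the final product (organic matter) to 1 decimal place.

step 1: δ = (-1.90 + 1000)·(-13.2/1000 + 1) − 1000 = -15.07 per mil
step 2: δ = (-15.07 + 1000)·(-11.0/1000 + 1) − 1000 = -25.91 per mil
step 3: δ = (-25.91 + 1000)·(-14.7/1000 + 1) − 1000 = -40.23 per mil

-40.2 per mil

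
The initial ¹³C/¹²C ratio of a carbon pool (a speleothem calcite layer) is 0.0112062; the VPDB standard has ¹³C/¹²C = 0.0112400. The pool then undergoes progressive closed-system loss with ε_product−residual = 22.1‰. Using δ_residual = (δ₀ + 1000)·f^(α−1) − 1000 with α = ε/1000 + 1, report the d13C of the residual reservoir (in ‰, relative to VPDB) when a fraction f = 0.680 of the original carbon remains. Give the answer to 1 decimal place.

-11.5‰

δ₀ = (0.0112062/0.0112400 − 1)×1000 = (0.996993 − 1)×1000 = -3.007‰
α − 1 = ε/1000 = 0.0221
f^(α−1) = 0.680^(0.0221) = 0.991513
δ_res = (-3.007 + 1000) × 0.991513 − 1000 = 988.531 − 1000 = -11.47‰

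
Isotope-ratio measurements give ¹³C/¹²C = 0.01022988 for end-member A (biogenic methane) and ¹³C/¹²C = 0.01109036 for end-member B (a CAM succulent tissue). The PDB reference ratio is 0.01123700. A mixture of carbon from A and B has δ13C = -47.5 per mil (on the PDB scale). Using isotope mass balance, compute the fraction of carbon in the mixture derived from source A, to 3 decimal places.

δ_A = (0.01022988/0.01123700 − 1)×1000 = (0.910375 − 1)×1000 = -89.625 per mil
δ_B = (0.01109036/0.01123700 − 1)×1000 = (0.986950 − 1)×1000 = -13.050 per mil
f_A = (δ_mix − δ_B)/(δ_A − δ_B) = (-47.5 − (-13.050))/(-89.625 − (-13.050))
f_A = -34.450 / -76.576 = 0.4499

0.450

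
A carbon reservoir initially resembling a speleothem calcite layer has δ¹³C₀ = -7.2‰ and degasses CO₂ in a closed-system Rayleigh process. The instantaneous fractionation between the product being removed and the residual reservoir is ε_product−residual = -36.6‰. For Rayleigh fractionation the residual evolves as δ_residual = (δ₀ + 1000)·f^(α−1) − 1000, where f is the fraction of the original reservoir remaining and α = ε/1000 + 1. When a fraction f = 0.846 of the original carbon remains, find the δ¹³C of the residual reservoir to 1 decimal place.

Rayleigh residual: δ_res = (δ₀ + 1000)·f^(α−1) − 1000
α = ε/1000 + 1 = 0.96340, so α − 1 = -0.03660
f^(α−1) = 0.846^(-0.03660) = 1.006140
δ_res = (-7.2 + 1000) × 1.006140 − 1000 = 998.895 − 1000 = -1.10‰

-1.1‰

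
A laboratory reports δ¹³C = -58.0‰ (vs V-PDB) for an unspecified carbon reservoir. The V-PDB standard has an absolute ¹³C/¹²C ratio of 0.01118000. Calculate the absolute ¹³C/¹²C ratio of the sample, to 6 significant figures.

R_sample = R_standard × (δ¹³C/1000 + 1)
R_sample = 0.01118000 × (-58.0/1000 + 1) = 0.01118000 × 0.942000
R_sample = 0.0105316

0.0105316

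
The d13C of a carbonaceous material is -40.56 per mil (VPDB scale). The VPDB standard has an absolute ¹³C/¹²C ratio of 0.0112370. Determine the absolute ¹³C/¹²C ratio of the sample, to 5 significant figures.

0.010781

R_sample = R_standard × (d13C/1000 + 1)
R_sample = 0.0112370 × (-40.56/1000 + 1) = 0.0112370 × 0.959440
R_sample = 0.0107812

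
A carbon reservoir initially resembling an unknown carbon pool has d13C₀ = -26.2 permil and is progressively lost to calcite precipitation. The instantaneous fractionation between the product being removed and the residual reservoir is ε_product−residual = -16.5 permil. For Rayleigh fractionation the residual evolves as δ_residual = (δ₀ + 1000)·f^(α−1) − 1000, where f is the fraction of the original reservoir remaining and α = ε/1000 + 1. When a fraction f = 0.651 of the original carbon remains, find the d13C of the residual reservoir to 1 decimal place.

Rayleigh residual: δ_res = (δ₀ + 1000)·f^(α−1) − 1000
α = ε/1000 + 1 = 0.98350, so α − 1 = -0.01650
f^(α−1) = 0.651^(-0.01650) = 1.007108
δ_res = (-26.2 + 1000) × 1.007108 − 1000 = 980.721 − 1000 = -19.28 permil

-19.3 permil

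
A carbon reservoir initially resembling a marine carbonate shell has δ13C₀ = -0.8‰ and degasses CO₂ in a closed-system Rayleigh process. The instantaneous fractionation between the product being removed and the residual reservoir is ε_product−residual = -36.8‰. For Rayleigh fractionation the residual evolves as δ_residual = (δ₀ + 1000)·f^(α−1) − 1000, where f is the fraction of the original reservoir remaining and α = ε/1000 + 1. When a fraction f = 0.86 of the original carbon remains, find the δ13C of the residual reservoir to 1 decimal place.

4.8‰

Rayleigh residual: δ_res = (δ₀ + 1000)·f^(α−1) − 1000
α = ε/1000 + 1 = 0.96320, so α − 1 = -0.03680
f^(α−1) = 0.86^(-0.03680) = 1.005566
δ_res = (-0.8 + 1000) × 1.005566 − 1000 = 1004.761 − 1000 = 4.76‰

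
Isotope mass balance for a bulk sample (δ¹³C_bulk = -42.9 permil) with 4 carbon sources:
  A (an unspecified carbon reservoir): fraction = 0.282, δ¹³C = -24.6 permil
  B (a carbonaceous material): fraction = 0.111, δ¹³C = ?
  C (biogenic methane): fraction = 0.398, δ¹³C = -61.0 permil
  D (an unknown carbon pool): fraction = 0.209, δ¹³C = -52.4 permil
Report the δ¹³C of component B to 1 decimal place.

Isotope mass balance: δ_bulk = Σ fᵢ·δᵢ.
-42.9 = 0.282×(-24.6) + 0.111×δ_B + 0.398×(-61.0) + 0.209×(-52.4)
0.111·δ_B = -42.9 − (-42.167) = -0.733
δ_B = -0.733 / 0.111 = -6.61 permil

-6.6 permil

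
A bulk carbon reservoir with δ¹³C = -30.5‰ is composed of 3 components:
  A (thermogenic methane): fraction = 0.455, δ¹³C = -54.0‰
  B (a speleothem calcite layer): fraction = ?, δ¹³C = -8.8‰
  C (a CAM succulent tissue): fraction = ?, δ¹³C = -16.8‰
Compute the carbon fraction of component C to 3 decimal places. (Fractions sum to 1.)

Let f_C and f_B be the unknown fractions; fractions sum to 1 so f_C + f_B = 0.545.
Mass balance: Σ fᵢ·δᵢ = δ_bulk ⇒ f_C·(-16.8) + f_B·(-8.8) = -30.5 − (-24.570) = -5.930
Substitute f_B = 0.545 − f_C:
f_C·(-16.8 − -8.8) = -5.930 − 0.545×(-8.8) = -1.134
f_C = -1.134 / -8.0 = 0.1417

0.142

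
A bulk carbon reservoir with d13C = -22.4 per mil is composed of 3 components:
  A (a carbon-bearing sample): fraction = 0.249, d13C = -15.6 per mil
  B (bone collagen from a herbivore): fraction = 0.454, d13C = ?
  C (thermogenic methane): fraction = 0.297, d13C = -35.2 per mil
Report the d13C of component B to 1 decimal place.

Isotope mass balance: δ_bulk = Σ fᵢ·δᵢ.
-22.4 = 0.249×(-15.6) + 0.454×δ_B + 0.297×(-35.2)
0.454·δ_B = -22.4 − (-14.339) = -8.061
δ_B = -8.061 / 0.454 = -17.76 per mil

-17.8 per mil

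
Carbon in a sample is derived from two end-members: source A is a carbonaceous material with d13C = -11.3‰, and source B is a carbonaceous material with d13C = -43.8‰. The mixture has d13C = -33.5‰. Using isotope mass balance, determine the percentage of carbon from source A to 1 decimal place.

31.7%

δ_mix = f_A·δ_A + (1 − f_A)·δ_B  ⇒  f_A = (δ_mix − δ_B)/(δ_A − δ_B)
f_A = (-33.5 − (-43.8)) / (-11.3 − (-43.8))
f_A = 10.3 / 32.5 = 0.3169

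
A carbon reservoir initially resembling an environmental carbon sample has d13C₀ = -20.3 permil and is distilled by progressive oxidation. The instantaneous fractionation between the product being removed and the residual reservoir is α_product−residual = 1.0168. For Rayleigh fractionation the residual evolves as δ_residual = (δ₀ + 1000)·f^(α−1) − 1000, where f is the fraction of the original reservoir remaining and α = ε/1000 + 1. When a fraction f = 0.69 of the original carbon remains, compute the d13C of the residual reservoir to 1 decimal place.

-26.4 permil

Rayleigh residual: δ_res = (δ₀ + 1000)·f^(α−1) − 1000
α − 1 = 0.01680
f^(α−1) = 0.69^(0.01680) = 0.993786
δ_res = (-20.3 + 1000) × 0.993786 − 1000 = 973.612 − 1000 = -26.39 permil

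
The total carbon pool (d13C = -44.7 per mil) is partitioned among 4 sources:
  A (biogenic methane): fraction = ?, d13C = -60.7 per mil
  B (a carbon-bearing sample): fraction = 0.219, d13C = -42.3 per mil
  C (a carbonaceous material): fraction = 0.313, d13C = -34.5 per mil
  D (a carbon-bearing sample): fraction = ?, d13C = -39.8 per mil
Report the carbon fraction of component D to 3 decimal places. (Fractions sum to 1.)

0.180

Let f_D and f_A be the unknown fractions; fractions sum to 1 so f_D + f_A = 0.468.
Mass balance: Σ fᵢ·δᵢ = δ_bulk ⇒ f_D·(-39.8) + f_A·(-60.7) = -44.7 − (-20.062) = -24.638
Substitute f_A = 0.468 − f_D:
f_D·(-39.8 − -60.7) = -24.638 − 0.468×(-60.7) = 3.770
f_D = 3.770 / 20.9 = 0.1804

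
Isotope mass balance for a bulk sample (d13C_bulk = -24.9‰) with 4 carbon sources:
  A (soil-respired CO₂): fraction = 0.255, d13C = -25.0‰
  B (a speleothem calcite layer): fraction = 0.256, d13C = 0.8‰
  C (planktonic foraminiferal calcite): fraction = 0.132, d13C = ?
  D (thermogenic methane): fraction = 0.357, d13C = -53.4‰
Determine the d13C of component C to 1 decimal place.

2.5‰

Isotope mass balance: δ_bulk = Σ fᵢ·δᵢ.
-24.9 = 0.255×(-25.0) + 0.256×(0.8) + 0.132×δ_C + 0.357×(-53.4)
0.132·δ_C = -24.9 − (-25.234) = 0.334
δ_C = 0.334 / 0.132 = 2.53‰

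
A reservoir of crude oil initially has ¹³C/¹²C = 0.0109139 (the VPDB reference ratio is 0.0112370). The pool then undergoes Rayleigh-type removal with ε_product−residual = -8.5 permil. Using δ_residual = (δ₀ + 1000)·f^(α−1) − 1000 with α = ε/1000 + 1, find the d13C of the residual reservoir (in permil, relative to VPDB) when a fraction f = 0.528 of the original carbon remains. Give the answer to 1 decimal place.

δ₀ = (0.0109139/0.0112370 − 1)×1000 = (0.971247 − 1)×1000 = -28.753 permil
α − 1 = ε/1000 = -0.0085
f^(α−1) = 0.528^(-0.0085) = 1.005443
δ_res = (-28.753 + 1000) × 1.005443 − 1000 = 976.534 − 1000 = -23.47 permil

-23.5 permil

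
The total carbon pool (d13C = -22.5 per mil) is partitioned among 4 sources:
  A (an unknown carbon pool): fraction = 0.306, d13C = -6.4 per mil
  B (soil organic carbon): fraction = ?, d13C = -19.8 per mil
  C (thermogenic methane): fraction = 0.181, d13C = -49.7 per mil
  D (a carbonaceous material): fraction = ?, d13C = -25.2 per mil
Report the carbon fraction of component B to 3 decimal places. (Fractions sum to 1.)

0.256

Let f_B and f_D be the unknown fractions; fractions sum to 1 so f_B + f_D = 0.513.
Mass balance: Σ fᵢ·δᵢ = δ_bulk ⇒ f_B·(-19.8) + f_D·(-25.2) = -22.5 − (-10.954) = -11.546
Substitute f_D = 0.513 − f_B:
f_B·(-19.8 − -25.2) = -11.546 − 0.513×(-25.2) = 1.382
f_B = 1.382 / 5.4 = 0.2559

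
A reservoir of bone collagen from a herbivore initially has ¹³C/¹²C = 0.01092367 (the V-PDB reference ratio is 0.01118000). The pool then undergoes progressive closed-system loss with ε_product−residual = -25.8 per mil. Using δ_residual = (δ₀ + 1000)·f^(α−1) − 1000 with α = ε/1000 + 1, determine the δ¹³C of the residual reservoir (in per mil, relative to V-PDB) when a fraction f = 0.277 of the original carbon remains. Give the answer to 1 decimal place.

δ₀ = (0.01092367/0.01118000 − 1)×1000 = (0.977072 − 1)×1000 = -22.928 per mil
α − 1 = ε/1000 = -0.0258
f^(α−1) = 0.277^(-0.0258) = 1.033675
δ_res = (-22.928 + 1000) × 1.033675 − 1000 = 1009.975 − 1000 = 9.98 per mil

10.0 per mil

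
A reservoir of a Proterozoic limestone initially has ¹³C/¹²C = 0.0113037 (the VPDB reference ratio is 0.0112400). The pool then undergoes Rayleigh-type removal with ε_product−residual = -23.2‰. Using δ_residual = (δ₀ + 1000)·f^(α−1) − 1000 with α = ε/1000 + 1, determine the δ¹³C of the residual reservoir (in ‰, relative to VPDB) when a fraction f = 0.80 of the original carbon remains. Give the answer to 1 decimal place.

δ₀ = (0.0113037/0.0112400 − 1)×1000 = (1.005667 − 1)×1000 = 5.667‰
α − 1 = ε/1000 = -0.0232
f^(α−1) = 0.80^(-0.0232) = 1.005190
δ_res = (5.667 + 1000) × 1.005190 − 1000 = 1010.887 − 1000 = 10.89‰

10.9‰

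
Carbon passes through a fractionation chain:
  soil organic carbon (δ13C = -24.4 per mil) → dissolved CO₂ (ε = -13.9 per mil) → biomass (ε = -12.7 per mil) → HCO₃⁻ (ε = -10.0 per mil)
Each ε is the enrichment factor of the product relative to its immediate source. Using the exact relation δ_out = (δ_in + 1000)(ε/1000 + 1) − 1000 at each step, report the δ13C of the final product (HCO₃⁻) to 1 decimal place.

-59.7 per mil

step 1: δ = (-24.40 + 1000)·(-13.9/1000 + 1) − 1000 = -37.96 per mil
step 2: δ = (-37.96 + 1000)·(-12.7/1000 + 1) − 1000 = -50.18 per mil
step 3: δ = (-50.18 + 1000)·(-10.0/1000 + 1) − 1000 = -59.68 per mil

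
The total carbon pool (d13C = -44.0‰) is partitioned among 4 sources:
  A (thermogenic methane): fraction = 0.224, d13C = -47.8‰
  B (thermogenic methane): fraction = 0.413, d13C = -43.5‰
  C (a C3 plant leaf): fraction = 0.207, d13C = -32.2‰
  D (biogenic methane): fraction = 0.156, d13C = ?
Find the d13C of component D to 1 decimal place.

-55.5‰

Isotope mass balance: δ_bulk = Σ fᵢ·δᵢ.
-44.0 = 0.224×(-47.8) + 0.413×(-43.5) + 0.207×(-32.2) + 0.156×δ_D
0.156·δ_D = -44.0 − (-35.338) = -8.662
δ_D = -8.662 / 0.156 = -55.53‰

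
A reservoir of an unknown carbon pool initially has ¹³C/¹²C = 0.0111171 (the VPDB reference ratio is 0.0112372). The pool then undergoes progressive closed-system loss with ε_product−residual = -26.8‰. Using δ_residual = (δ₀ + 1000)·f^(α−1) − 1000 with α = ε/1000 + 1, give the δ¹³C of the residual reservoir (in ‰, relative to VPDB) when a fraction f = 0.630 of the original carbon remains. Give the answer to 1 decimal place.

1.6‰

δ₀ = (0.0111171/0.0112372 − 1)×1000 = (0.989312 − 1)×1000 = -10.688‰
α − 1 = ε/1000 = -0.0268
f^(α−1) = 0.630^(-0.0268) = 1.012460
δ_res = (-10.688 + 1000) × 1.012460 − 1000 = 1001.639 − 1000 = 1.64‰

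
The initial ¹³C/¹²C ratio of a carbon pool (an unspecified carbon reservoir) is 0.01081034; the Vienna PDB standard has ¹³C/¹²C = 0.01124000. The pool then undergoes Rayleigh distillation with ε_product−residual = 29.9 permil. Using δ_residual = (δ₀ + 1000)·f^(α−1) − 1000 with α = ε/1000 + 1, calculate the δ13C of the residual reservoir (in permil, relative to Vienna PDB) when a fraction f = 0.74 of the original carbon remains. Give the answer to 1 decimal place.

-46.8 permil

δ₀ = (0.01081034/0.01124000 − 1)×1000 = (0.961774 − 1)×1000 = -38.226 permil
α − 1 = ε/1000 = 0.0299
f^(α−1) = 0.74^(0.0299) = 0.991037
δ_res = (-38.226 + 1000) × 0.991037 − 1000 = 953.154 − 1000 = -46.85 permil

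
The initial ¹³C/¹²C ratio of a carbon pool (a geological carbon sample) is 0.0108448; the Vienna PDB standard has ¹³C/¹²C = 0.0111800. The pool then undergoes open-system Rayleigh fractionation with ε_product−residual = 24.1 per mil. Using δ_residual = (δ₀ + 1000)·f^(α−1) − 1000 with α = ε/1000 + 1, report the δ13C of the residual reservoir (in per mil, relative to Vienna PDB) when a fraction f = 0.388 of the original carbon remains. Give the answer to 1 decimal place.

δ₀ = (0.0108448/0.0111800 − 1)×1000 = (0.970018 − 1)×1000 = -29.982 per mil
α − 1 = ε/1000 = 0.0241
f^(α−1) = 0.388^(0.0241) = 0.977442
δ_res = (-29.982 + 1000) × 0.977442 − 1000 = 948.136 − 1000 = -51.86 per mil

-51.9 per mil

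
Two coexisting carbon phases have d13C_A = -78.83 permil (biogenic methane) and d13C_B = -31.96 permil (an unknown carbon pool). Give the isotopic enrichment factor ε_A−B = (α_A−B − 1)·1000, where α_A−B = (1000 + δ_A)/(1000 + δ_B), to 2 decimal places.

α_A−B = (1000 + -78.83) / (1000 + -31.96) = 921.17 / 968.04 = 0.951583
ε_A−B = (0.951583 − 1) × 1000 = -48.417 permil
(The approximation ε ≈ δ_A − δ_B would give -46.87 permil.)

-48.42 permil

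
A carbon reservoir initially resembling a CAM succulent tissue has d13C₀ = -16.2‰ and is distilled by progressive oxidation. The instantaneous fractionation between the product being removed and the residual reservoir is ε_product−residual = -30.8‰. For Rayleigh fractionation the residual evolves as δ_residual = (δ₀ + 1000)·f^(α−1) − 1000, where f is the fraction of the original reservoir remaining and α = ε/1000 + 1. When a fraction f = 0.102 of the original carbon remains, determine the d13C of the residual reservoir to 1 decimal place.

Rayleigh residual: δ_res = (δ₀ + 1000)·f^(α−1) − 1000
α = ε/1000 + 1 = 0.96920, so α − 1 = -0.03080
f^(α−1) = 0.102^(-0.03080) = 1.072840
δ_res = (-16.2 + 1000) × 1.072840 − 1000 = 1055.460 − 1000 = 55.46‰

55.5‰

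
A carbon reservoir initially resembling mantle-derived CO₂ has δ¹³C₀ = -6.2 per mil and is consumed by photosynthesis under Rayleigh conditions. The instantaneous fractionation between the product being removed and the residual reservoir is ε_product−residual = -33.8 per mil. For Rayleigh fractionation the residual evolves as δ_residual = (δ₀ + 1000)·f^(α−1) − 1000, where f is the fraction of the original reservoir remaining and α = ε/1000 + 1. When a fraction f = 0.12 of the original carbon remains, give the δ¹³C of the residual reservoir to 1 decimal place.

Rayleigh residual: δ_res = (δ₀ + 1000)·f^(α−1) − 1000
α = ε/1000 + 1 = 0.96620, so α − 1 = -0.03380
f^(α−1) = 0.12^(-0.03380) = 1.074295
δ_res = (-6.2 + 1000) × 1.074295 − 1000 = 1067.635 − 1000 = 67.63 per mil

67.6 per mil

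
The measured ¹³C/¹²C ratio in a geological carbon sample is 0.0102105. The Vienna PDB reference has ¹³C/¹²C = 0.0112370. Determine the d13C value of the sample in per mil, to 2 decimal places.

d13C = (R_sample / R_standard − 1) × 1000
R_sample / R_standard = 0.0102105 / 0.0112370 = 0.908650
d13C = (0.908650 − 1) × 1000 = -91.350 per mil

-91.35 per mil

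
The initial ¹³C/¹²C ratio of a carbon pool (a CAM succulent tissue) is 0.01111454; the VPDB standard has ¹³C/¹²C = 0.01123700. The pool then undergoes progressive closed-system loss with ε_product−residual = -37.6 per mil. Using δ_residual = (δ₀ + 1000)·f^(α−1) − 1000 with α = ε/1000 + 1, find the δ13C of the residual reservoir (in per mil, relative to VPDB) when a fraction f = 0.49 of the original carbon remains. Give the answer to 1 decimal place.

δ₀ = (0.01111454/0.01123700 − 1)×1000 = (0.989102 − 1)×1000 = -10.898 per mil
α − 1 = ε/1000 = -0.0376
f^(α−1) = 0.49^(-0.0376) = 1.027185
δ_res = (-10.898 + 1000) × 1.027185 − 1000 = 1015.991 − 1000 = 15.99 per mil

16.0 per mil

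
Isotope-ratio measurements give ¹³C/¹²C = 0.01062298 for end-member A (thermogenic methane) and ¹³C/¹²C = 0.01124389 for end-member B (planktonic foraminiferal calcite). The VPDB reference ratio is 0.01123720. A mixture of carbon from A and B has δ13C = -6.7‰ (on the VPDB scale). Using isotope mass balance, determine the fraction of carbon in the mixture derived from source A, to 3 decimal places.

δ_A = (0.01062298/0.01123720 − 1)×1000 = (0.945340 − 1)×1000 = -54.660‰
δ_B = (0.01124389/0.01123720 − 1)×1000 = (1.000595 − 1)×1000 = 0.595‰
f_A = (δ_mix − δ_B)/(δ_A − δ_B) = (-6.7 − (0.595))/(-54.660 − (0.595))
f_A = -7.295 / -55.255 = 0.1320

0.132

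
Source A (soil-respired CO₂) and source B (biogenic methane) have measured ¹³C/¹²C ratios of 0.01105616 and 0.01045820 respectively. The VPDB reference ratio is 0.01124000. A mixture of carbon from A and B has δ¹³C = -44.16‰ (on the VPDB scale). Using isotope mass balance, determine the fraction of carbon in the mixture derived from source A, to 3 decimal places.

δ_A = (0.01105616/0.01124000 − 1)×1000 = (0.983644 − 1)×1000 = -16.356‰
δ_B = (0.01045820/0.01124000 − 1)×1000 = (0.930445 − 1)×1000 = -69.555‰
f_A = (δ_mix − δ_B)/(δ_A − δ_B) = (-44.16 − (-69.555))/(-16.356 − (-69.555))
f_A = 25.395 / 53.199 = 0.4774

0.477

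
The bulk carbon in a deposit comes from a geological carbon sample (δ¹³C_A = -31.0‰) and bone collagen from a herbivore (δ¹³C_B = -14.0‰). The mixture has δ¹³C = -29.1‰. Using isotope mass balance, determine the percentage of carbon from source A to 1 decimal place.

88.8%

δ_mix = f_A·δ_A + (1 − f_A)·δ_B  ⇒  f_A = (δ_mix − δ_B)/(δ_A − δ_B)
f_A = (-29.1 − (-14.0)) / (-31.0 − (-14.0))
f_A = -15.1 / -17.0 = 0.8882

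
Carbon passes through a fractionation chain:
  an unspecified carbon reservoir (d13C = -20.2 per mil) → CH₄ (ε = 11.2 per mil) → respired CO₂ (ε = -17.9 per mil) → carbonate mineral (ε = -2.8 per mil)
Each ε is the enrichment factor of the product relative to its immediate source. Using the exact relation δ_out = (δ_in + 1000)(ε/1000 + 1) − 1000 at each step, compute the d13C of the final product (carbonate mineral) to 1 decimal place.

step 1: δ = (-20.20 + 1000)·(11.2/1000 + 1) − 1000 = -9.23 per mil
step 2: δ = (-9.23 + 1000)·(-17.9/1000 + 1) − 1000 = -26.96 per mil
step 3: δ = (-26.96 + 1000)·(-2.8/1000 + 1) − 1000 = -29.69 per mil

-29.7 per mil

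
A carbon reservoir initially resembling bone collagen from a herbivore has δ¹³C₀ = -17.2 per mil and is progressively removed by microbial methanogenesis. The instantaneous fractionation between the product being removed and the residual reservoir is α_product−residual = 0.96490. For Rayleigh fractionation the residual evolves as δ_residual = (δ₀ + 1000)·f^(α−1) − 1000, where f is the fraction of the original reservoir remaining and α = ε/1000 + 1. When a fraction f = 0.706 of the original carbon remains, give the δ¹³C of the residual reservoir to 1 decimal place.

Rayleigh residual: δ_res = (δ₀ + 1000)·f^(α−1) − 1000
α − 1 = -0.03510
f^(α−1) = 0.706^(-0.03510) = 1.012295
δ_res = (-17.2 + 1000) × 1.012295 − 1000 = 994.883 − 1000 = -5.12 per mil

-5.1 per mil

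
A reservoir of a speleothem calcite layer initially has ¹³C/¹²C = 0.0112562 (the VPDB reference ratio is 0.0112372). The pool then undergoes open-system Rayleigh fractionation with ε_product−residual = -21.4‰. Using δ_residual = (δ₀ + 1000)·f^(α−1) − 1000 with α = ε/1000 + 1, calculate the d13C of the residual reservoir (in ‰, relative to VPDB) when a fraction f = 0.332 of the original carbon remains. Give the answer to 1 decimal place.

δ₀ = (0.0112562/0.0112372 − 1)×1000 = (1.001691 − 1)×1000 = 1.691‰
α − 1 = ε/1000 = -0.0214
f^(α−1) = 0.332^(-0.0214) = 1.023877
δ_res = (1.691 + 1000) × 1.023877 − 1000 = 1025.608 − 1000 = 25.61‰

25.6‰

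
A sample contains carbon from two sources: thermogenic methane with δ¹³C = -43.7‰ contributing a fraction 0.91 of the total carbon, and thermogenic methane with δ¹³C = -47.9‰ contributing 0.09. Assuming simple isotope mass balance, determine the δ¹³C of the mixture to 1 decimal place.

-44.1‰

δ_mix = f_A·δ_A + f_B·δ_B
δ_mix = 0.91 × (-43.7) + 0.09 × (-47.9)
δ_mix = -39.77 + -4.31 = -44.08‰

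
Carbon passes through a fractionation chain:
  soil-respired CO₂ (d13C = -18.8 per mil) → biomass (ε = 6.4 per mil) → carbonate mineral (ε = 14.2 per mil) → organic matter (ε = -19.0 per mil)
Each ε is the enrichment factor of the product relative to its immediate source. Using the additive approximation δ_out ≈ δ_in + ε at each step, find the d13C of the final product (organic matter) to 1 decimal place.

step 1: δ ≈ -18.8 + (6.4) = -12.4 per mil
step 2: δ ≈ -12.4 + (14.2) = 1.8 per mil
step 3: δ ≈ 1.8 + (-19.0) = -17.2 per mil

-17.2 per mil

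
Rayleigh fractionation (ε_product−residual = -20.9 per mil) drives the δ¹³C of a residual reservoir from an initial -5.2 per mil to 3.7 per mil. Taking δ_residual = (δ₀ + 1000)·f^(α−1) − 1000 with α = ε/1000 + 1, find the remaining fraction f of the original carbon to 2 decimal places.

0.65

α − 1 = ε/1000 = -0.0209
(δ_res + 1000)/(δ₀ + 1000) = (3.7 + 1000)/(-5.2 + 1000) = 1003.7/994.8 = 1.008947
f = 1.008947^(1/-0.0209) = exp(ln(1.008947)/-0.0209) = exp(0.00891/-0.0209)
f = exp(-0.4262) = 0.6530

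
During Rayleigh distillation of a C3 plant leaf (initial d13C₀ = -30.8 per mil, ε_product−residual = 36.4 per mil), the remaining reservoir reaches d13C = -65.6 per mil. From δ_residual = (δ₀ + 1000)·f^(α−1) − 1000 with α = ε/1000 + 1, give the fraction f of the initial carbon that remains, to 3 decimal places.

0.366

α − 1 = ε/1000 = 0.0364
(δ_res + 1000)/(δ₀ + 1000) = (-65.6 + 1000)/(-30.8 + 1000) = 934.4/969.2 = 0.964094
f = 0.964094^(1/0.0364) = exp(ln(0.964094)/0.0364) = exp(-0.03657/0.0364)
f = exp(-1.0046) = 0.3662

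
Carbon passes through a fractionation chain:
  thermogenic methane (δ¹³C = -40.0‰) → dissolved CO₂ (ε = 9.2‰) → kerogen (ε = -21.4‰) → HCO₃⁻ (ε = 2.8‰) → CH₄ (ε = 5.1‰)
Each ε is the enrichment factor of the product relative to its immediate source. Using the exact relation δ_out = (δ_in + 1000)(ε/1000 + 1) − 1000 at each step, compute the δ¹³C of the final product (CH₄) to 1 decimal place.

step 1: δ = (-40.00 + 1000)·(9.2/1000 + 1) − 1000 = -31.17‰
step 2: δ = (-31.17 + 1000)·(-21.4/1000 + 1) − 1000 = -51.90‰
step 3: δ = (-51.90 + 1000)·(2.8/1000 + 1) − 1000 = -49.25‰
step 4: δ = (-49.25 + 1000)·(5.1/1000 + 1) − 1000 = -44.40‰

-44.4‰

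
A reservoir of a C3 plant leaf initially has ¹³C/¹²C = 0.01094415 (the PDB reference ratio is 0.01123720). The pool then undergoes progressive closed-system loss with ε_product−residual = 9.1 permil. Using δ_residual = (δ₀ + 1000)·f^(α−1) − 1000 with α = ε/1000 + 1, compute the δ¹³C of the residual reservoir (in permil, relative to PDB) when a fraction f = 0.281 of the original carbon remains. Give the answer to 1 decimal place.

-37.3 permil

δ₀ = (0.01094415/0.01123720 − 1)×1000 = (0.973921 − 1)×1000 = -26.079 permil
α − 1 = ε/1000 = 0.0091
f^(α−1) = 0.281^(0.0091) = 0.988515
δ_res = (-26.079 + 1000) × 0.988515 − 1000 = 962.736 − 1000 = -37.26 permil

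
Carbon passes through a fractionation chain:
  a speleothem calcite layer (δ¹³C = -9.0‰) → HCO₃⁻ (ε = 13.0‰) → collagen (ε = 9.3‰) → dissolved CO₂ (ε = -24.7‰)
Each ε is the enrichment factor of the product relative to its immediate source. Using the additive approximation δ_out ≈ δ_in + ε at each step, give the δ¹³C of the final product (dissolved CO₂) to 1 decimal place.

step 1: δ ≈ -9.0 + (13.0) = 4.0‰
step 2: δ ≈ 4.0 + (9.3) = 13.3‰
step 3: δ ≈ 13.3 + (-24.7) = -11.4‰

-11.4‰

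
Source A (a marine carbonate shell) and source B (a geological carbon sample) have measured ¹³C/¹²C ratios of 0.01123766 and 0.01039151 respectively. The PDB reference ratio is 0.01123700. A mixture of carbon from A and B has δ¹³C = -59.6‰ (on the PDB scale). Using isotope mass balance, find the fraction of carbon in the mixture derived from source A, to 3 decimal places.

δ_A = (0.01123766/0.01123700 − 1)×1000 = (1.000059 − 1)×1000 = 0.059‰
δ_B = (0.01039151/0.01123700 − 1)×1000 = (0.924758 − 1)×1000 = -75.242‰
f_A = (δ_mix − δ_B)/(δ_A − δ_B) = (-59.6 − (-75.242))/(0.059 − (-75.242))
f_A = 15.642 / 75.300 = 0.2077

0.208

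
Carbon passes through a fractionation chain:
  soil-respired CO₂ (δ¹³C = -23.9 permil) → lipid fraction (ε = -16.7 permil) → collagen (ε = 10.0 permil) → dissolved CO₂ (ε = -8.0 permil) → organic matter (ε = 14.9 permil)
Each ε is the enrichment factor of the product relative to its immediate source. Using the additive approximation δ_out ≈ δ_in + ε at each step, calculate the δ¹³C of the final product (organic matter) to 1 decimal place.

step 1: δ ≈ -23.9 + (-16.7) = -40.6 permil
step 2: δ ≈ -40.6 + (10.0) = -30.6 permil
step 3: δ ≈ -30.6 + (-8.0) = -38.6 permil
step 4: δ ≈ -38.6 + (14.9) = -23.7 permil

-23.7 permil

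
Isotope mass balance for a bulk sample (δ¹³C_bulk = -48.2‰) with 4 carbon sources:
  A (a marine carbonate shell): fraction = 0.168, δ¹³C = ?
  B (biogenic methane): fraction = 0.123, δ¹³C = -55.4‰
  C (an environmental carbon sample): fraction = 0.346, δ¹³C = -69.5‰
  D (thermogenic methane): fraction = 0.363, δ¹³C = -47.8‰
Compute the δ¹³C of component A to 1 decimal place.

0.1‰

Isotope mass balance: δ_bulk = Σ fᵢ·δᵢ.
-48.2 = 0.168×δ_A + 0.123×(-55.4) + 0.346×(-69.5) + 0.363×(-47.8)
0.168·δ_A = -48.2 − (-48.213) = 0.013
δ_A = 0.013 / 0.168 = 0.07‰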